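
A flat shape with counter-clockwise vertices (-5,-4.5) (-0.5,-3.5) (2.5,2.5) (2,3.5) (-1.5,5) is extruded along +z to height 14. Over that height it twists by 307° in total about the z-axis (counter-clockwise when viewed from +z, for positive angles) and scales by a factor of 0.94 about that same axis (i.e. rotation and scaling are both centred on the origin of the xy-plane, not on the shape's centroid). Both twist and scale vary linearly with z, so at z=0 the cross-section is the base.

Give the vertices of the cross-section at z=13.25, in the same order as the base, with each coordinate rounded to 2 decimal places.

t = z/height = 13.25/14 = 0.946429
s = 1 + (scale-1)·z/height = 1 + (0.94-1)·13.25/14 = 0.943214
θ = twist·z/height = 307°·13.25/14 = 290.5536° = 5.071116 rad
cos θ = 0.351083, sin θ = -0.936344 (intermediates below are computed at full precision and shown rounded to 5 d.p.)
v1: (-5,-4.5) → rotate → (-5.96896,3.10185) → ×s → (-5.63001,2.92571) → (-5.63,2.93)
v2: (-0.5,-3.5) → rotate → (-3.45275,-0.76062) → ×s → (-3.25668,-0.71743) → (-3.26,-0.72)
v3: (2.5,2.5) → rotate → (3.21857,-1.46315) → ×s → (3.03580,-1.38007) → (3.04,-1.38)
v4: (2,3.5) → rotate → (3.97937,-0.64390) → ×s → (3.75340,-0.60733) → (3.75,-0.61)
v5: (-1.5,5) → rotate → (4.15510,3.15993) → ×s → (3.91915,2.98049) → (3.92,2.98)

Cross-section at z=13.25: (-5.63,2.93) (-3.26,-0.72) (3.04,-1.38) (3.75,-0.61) (3.92,2.98)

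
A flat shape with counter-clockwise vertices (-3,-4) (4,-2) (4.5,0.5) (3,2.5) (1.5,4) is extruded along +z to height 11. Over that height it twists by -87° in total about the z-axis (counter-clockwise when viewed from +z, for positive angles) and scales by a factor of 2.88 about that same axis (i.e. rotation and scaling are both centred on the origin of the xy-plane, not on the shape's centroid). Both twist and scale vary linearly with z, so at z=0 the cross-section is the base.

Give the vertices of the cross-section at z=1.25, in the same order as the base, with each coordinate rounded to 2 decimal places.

Cross-section at z=1.25: (-4.42,-4.16) (4.37,-3.22) (5.48,-0.34) (4.11,2.36) (2.63,4.47)

t = z/height = 1.25/11 = 0.113636
s = 1 + (scale-1)·z/height = 1 + (2.88-1)·1.25/11 = 1.213636
θ = twist·z/height = -87°·1.25/11 = -9.8864° = -0.172550 rad
cos θ = 0.985150, sin θ = -0.171695 (intermediates below are computed at full precision and shown rounded to 5 d.p.)
v1: (-3,-4) → rotate → (-3.64223,-3.42552) → ×s → (-4.42034,-4.15733) → (-4.42,-4.16)
v2: (4,-2) → rotate → (3.59721,-2.65708) → ×s → (4.36571,-3.22473) → (4.37,-3.22)
v3: (4.5,0.5) → rotate → (4.51902,-0.28005) → ×s → (5.48445,-0.33988) → (5.48,-0.34)
v4: (3,2.5) → rotate → (3.38469,1.94779) → ×s → (4.10778,2.36391) → (4.11,2.36)
v5: (1.5,4) → rotate → (2.16450,3.68306) → ×s → (2.62692,4.46989) → (2.63,4.47)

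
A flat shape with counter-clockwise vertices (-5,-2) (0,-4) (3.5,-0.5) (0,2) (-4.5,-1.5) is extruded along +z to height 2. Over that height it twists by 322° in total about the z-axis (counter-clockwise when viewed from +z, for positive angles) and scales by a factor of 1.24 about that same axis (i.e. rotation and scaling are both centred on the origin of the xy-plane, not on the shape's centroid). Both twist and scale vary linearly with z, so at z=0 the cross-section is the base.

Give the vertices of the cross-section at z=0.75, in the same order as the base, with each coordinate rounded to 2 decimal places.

t = z/height = 0.75/2 = 0.375
s = 1 + (scale-1)·z/height = 1 + (1.24-1)·0.75/2 = 1.090000
θ = twist·z/height = 322°·0.75/2 = 120.7500° = 2.107485 rad
cos θ = -0.511293, sin θ = 0.859406 (intermediates below are computed at full precision and shown rounded to 5 d.p.)
v1: (-5,-2) → rotate → (4.27528,-3.27445) → ×s → (4.66005,-3.56915) → (4.66,-3.57)
v2: (0,-4) → rotate → (3.43763,2.04517) → ×s → (3.74701,2.22924) → (3.75,2.23)
v3: (3.5,-0.5) → rotate → (-1.35982,3.26357) → ×s → (-1.48221,3.55729) → (-1.48,3.56)
v4: (0,2) → rotate → (-1.71881,-1.02259) → ×s → (-1.87351,-1.11462) → (-1.87,-1.11)
v5: (-4.5,-1.5) → rotate → (3.58993,-3.10039) → ×s → (3.91302,-3.37942) → (3.91,-3.38)

Cross-section at z=0.75: (4.66,-3.57) (3.75,2.23) (-1.48,3.56) (-1.87,-1.11) (3.91,-3.38)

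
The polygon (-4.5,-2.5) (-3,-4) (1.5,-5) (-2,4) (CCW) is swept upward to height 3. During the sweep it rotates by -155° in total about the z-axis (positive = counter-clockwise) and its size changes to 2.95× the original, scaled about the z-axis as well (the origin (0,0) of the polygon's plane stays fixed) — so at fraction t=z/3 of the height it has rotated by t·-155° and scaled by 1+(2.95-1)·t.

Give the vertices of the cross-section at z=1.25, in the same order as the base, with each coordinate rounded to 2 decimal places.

t = z/height = 1.25/3 = 0.416667
s = 1 + (scale-1)·z/height = 1 + (2.95-1)·1.25/3 = 1.812500
θ = twist·z/height = -155°·1.25/3 = -64.5833° = -1.127192 rad
cos θ = 0.429198, sin θ = -0.903210 (intermediates below are computed at full precision and shown rounded to 5 d.p.)
v1: (-4.5,-2.5) → rotate → (-4.18942,2.99145) → ×s → (-7.59332,5.42201) → (-7.59,5.42)
v2: (-3,-4) → rotate → (-4.90044,0.99284) → ×s → (-8.88204,1.79952) → (-8.88,1.80)
v3: (1.5,-5) → rotate → (-3.87226,-3.50081) → ×s → (-7.01846,-6.34521) → (-7.02,-6.35)
v4: (-2,4) → rotate → (2.75445,3.52321) → ×s → (4.99243,6.38582) → (4.99,6.39)

Cross-section at z=1.25: (-7.59,5.42) (-8.88,1.80) (-7.02,-6.35) (4.99,6.39)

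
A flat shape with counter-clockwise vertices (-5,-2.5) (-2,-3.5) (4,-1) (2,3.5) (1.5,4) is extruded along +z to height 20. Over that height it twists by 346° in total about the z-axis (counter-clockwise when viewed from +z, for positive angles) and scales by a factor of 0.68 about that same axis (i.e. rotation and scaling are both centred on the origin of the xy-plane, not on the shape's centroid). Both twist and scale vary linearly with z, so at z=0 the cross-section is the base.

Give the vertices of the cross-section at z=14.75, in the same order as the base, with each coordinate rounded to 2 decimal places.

Cross-section at z=14.75: (-0.87,4.18) (-2.19,2.16) (-1.52,-2.76) (2.19,-2.16) (2.66,-1.89)

t = z/height = 14.75/20 = 0.7375
s = 1 + (scale-1)·z/height = 1 + (0.68-1)·14.75/20 = 0.764000
θ = twist·z/height = 346°·14.75/20 = 255.1750° = 4.453644 rad
cos θ = -0.255868, sin θ = -0.966712 (intermediates below are computed at full precision and shown rounded to 5 d.p.)
v1: (-5,-2.5) → rotate → (-1.13744,5.47323) → ×s → (-0.86901,4.18155) → (-0.87,4.18)
v2: (-2,-3.5) → rotate → (-2.87176,2.82896) → ×s → (-2.19402,2.16133) → (-2.19,2.16)
v3: (4,-1) → rotate → (-1.99018,-3.61098) → ×s → (-1.52050,-2.75879) → (-1.52,-2.76)
v4: (2,3.5) → rotate → (2.87176,-2.82896) → ×s → (2.19402,-2.16133) → (2.19,-2.16)
v5: (1.5,4) → rotate → (3.48305,-2.47354) → ×s → (2.66105,-1.88978) → (2.66,-1.89)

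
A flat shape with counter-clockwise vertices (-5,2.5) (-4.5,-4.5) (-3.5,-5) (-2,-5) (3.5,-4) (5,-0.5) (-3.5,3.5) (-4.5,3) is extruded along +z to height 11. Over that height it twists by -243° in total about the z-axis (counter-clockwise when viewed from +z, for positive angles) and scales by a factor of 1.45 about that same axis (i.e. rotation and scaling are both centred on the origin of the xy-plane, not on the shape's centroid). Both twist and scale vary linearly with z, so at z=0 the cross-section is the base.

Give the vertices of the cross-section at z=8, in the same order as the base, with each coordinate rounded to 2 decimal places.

Cross-section at z=8: (6.81,-2.93) (5.62,6.30) (4.26,6.89) (2.27,6.78) (-4.94,5.04) (-6.66,0.28) (4.90,-4.37) (6.19,-3.63)

t = z/height = 8/11 = 0.727273
s = 1 + (scale-1)·z/height = 1 + (1.45-1)·8/11 = 1.327273
θ = twist·z/height = -243°·8/11 = -176.7273° = -3.084473 rad
cos θ = -0.998369, sin θ = -0.057089 (intermediates below are computed at full precision and shown rounded to 5 d.p.)
v1: (-5,2.5) → rotate → (5.13457,-2.21048) → ×s → (6.81497,-2.93391) → (6.81,-2.93)
v2: (-4.5,-4.5) → rotate → (4.23576,4.74956) → ×s → (5.62201,6.30396) → (5.62,6.30)
v3: (-3.5,-5) → rotate → (3.20885,5.19166) → ×s → (4.25902,6.89074) → (4.26,6.89)
v4: (-2,-5) → rotate → (1.71129,5.10602) → ×s → (2.27135,6.77709) → (2.27,6.78)
v5: (3.5,-4) → rotate → (-3.72265,3.79367) → ×s → (-4.94097,5.03523) → (-4.94,5.04)
v6: (5,-0.5) → rotate → (-5.02039,0.21374) → ×s → (-6.66343,0.28369) → (-6.66,0.28)
v7: (-3.5,3.5) → rotate → (3.69410,-3.29448) → ×s → (4.90308,-4.37267) → (4.90,-4.37)
v8: (-4.5,3) → rotate → (4.66393,-2.73821) → ×s → (6.19030,-3.63435) → (6.19,-3.63)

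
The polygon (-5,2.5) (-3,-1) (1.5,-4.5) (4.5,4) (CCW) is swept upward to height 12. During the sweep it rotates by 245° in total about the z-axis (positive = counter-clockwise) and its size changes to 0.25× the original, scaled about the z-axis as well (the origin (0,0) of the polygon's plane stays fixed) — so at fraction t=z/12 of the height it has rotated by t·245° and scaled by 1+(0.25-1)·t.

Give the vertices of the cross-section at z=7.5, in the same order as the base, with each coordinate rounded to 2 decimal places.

Cross-section at z=7.5: (1.77,-2.39) (1.66,-0.25) (0.37,2.49) (-3.09,-0.81)

t = z/height = 7.5/12 = 0.625
s = 1 + (scale-1)·z/height = 1 + (0.25-1)·7.5/12 = 0.531250
θ = twist·z/height = 245°·7.5/12 = 153.1250° = 2.672535 rad
cos θ = -0.891995, sin θ = 0.452046 (intermediates below are computed at full precision and shown rounded to 5 d.p.)
v1: (-5,2.5) → rotate → (3.32986,-4.49021) → ×s → (1.76899,-2.38543) → (1.77,-2.39)
v2: (-3,-1) → rotate → (3.12803,-0.46414) → ×s → (1.66177,-0.24658) → (1.66,-0.25)
v3: (1.5,-4.5) → rotate → (0.69621,4.69205) → ×s → (0.36986,2.49265) → (0.37,2.49)
v4: (4.5,4) → rotate → (-5.82216,-1.53377) → ×s → (-3.09302,-0.81482) → (-3.09,-0.81)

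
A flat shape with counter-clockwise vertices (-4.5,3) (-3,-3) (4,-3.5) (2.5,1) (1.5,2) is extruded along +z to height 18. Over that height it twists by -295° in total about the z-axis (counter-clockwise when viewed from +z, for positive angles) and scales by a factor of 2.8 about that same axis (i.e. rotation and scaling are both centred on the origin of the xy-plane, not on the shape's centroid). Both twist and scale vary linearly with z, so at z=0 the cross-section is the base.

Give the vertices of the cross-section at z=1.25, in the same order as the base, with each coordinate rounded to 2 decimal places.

Cross-section at z=1.25: (-3.56,4.93) (-4.34,-1.98) (2.84,-5.26) (3.03,0.07) (2.37,1.52)

t = z/height = 1.25/18 = 0.0694444
s = 1 + (scale-1)·z/height = 1 + (2.8-1)·1.25/18 = 1.125000
θ = twist·z/height = -295°·1.25/18 = -20.4861° = -0.357550 rad
cos θ = 0.936757, sin θ = -0.349980 (intermediates below are computed at full precision and shown rounded to 5 d.p.)
v1: (-4.5,3) → rotate → (-3.16547,4.38518) → ×s → (-3.56115,4.93333) → (-3.56,4.93)
v2: (-3,-3) → rotate → (-3.86021,-1.76033) → ×s → (-4.34274,-1.98037) → (-4.34,-1.98)
v3: (4,-3.5) → rotate → (2.52210,-4.67857) → ×s → (2.83736,-5.26339) → (2.84,-5.26)
v4: (2.5,1) → rotate → (2.69187,0.06181) → ×s → (3.02836,0.06953) → (3.03,0.07)
v5: (1.5,2) → rotate → (2.10510,1.34854) → ×s → (2.36823,1.51711) → (2.37,1.52)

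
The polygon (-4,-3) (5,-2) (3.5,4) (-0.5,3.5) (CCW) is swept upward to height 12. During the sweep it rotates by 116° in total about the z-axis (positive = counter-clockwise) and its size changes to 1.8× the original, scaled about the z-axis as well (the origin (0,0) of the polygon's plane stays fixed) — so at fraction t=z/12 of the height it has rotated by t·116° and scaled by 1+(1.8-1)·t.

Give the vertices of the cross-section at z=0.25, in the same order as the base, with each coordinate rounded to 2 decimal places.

t = z/height = 0.25/12 = 0.0208333
s = 1 + (scale-1)·z/height = 1 + (1.8-1)·0.25/12 = 1.016667
θ = twist·z/height = 116°·0.25/12 = 2.4167° = 0.042179 rad
cos θ = 0.999111, sin θ = 0.042166 (intermediates below are computed at full precision and shown rounded to 5 d.p.)
v1: (-4,-3) → rotate → (-3.86994,-3.16600) → ×s → (-3.93444,-3.21876) → (-3.93,-3.22)
v2: (5,-2) → rotate → (5.07989,-1.78739) → ×s → (5.16455,-1.81718) → (5.16,-1.82)
v3: (3.5,4) → rotate → (3.32822,4.14402) → ×s → (3.38369,4.21309) → (3.38,4.21)
v4: (-0.5,3.5) → rotate → (-0.64714,3.47580) → ×s → (-0.65792,3.53373) → (-0.66,3.53)

Cross-section at z=0.25: (-3.93,-3.22) (5.16,-1.82) (3.38,4.21) (-0.66,3.53)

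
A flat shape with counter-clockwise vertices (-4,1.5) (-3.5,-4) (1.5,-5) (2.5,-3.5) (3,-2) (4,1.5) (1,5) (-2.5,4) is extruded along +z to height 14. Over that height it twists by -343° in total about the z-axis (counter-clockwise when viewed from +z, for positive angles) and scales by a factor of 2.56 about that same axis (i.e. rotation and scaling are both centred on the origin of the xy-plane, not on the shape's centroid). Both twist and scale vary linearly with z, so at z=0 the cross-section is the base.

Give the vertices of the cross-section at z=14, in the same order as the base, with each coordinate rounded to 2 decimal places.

t = z/height = 14/14 = 1
s = 1 + (scale-1)·z/height = 1 + (2.56-1)·14/14 = 2.560000
θ = twist·z/height = -343°·14/14 = -343.0000° = -5.986479 rad
cos θ = 0.956305, sin θ = 0.292372 (intermediates below are computed at full precision and shown rounded to 5 d.p.)
v1: (-4,1.5) → rotate → (-4.26378,0.26497) → ×s → (-10.91527,0.67832) → (-10.92,0.68)
v2: (-3.5,-4) → rotate → (-2.17758,-4.84852) → ×s → (-5.57460,-12.41221) → (-5.57,-12.41)
v3: (1.5,-5) → rotate → (2.89632,-4.34297) → ×s → (7.41457,-11.11799) → (7.41,-11.12)
v4: (2.5,-3.5) → rotate → (3.41406,-2.61614) → ×s → (8.74000,-6.69731) → (8.74,-6.70)
v5: (3,-2) → rotate → (3.45366,-1.03549) → ×s → (8.84136,-2.65087) → (8.84,-2.65)
v6: (4,1.5) → rotate → (3.38666,2.60394) → ×s → (8.66985,6.66610) → (8.67,6.67)
v7: (1,5) → rotate → (-0.50555,5.07390) → ×s → (-1.29422,12.98917) → (-1.29,12.99)
v8: (-2.5,4) → rotate → (-3.56025,3.09429) → ×s → (-9.11424,7.92138) → (-9.11,7.92)

Cross-section at z=14: (-10.92,0.68) (-5.57,-12.41) (7.41,-11.12) (8.74,-6.70) (8.84,-2.65) (8.67,6.67) (-1.29,12.99) (-9.11,7.92)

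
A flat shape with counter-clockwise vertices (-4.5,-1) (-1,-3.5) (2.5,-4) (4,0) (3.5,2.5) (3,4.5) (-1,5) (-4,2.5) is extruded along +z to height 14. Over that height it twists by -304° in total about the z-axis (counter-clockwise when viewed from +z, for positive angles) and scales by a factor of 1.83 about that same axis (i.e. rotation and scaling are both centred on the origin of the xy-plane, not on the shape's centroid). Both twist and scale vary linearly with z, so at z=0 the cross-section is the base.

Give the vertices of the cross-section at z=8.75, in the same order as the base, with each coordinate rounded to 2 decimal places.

Cross-section at z=8.75: (6.99,0.31) (2.42,4.97) (-2.68,6.64) (-5.98,1.05) (-5.89,-2.82) (-5.67,-5.94) (0.18,-7.74) (5.32,-4.79)

t = z/height = 8.75/14 = 0.625
s = 1 + (scale-1)·z/height = 1 + (1.83-1)·8.75/14 = 1.518750
θ = twist·z/height = -304°·8.75/14 = -190.0000° = -3.316126 rad
cos θ = -0.984808, sin θ = 0.173648 (intermediates below are computed at full precision and shown rounded to 5 d.p.)
v1: (-4.5,-1) → rotate → (4.60528,0.20339) → ×s → (6.99427,0.30890) → (6.99,0.31)
v2: (-1,-3.5) → rotate → (1.59258,3.27318) → ×s → (2.41873,4.97114) → (2.42,4.97)
v3: (2.5,-4) → rotate → (-1.76743,4.37335) → ×s → (-2.68428,6.64203) → (-2.68,6.64)
v4: (4,0) → rotate → (-3.93923,0.69459) → ×s → (-5.98271,1.05491) → (-5.98,1.05)
v5: (3.5,2.5) → rotate → (-3.88095,-1.85425) → ×s → (-5.89419,-2.81614) → (-5.89,-2.82)
v6: (3,4.5) → rotate → (-3.73584,-3.91069) → ×s → (-5.67381,-5.93936) → (-5.67,-5.94)
v7: (-1,5) → rotate → (0.11657,-5.09769) → ×s → (0.17704,-7.74211) → (0.18,-7.74)
v8: (-4,2.5) → rotate → (3.50511,-3.15661) → ×s → (5.32339,-4.79410) → (5.32,-4.79)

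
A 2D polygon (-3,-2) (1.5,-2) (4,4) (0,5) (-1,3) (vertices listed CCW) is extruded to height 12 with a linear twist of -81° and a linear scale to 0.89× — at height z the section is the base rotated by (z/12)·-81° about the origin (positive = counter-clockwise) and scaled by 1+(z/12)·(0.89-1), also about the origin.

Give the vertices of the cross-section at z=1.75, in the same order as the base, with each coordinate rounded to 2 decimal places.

t = z/height = 1.75/12 = 0.145833
s = 1 + (scale-1)·z/height = 1 + (0.89-1)·1.75/12 = 0.983958
θ = twist·z/height = -81°·1.75/12 = -11.8125° = -0.206167 rad
cos θ = 0.978823, sin θ = -0.204710 (intermediates below are computed at full precision and shown rounded to 5 d.p.)
v1: (-3,-2) → rotate → (-3.34589,-1.34352) → ×s → (-3.29221,-1.32196) → (-3.29,-1.32)
v2: (1.5,-2) → rotate → (1.05881,-2.26471) → ×s → (1.04183,-2.22838) → (1.04,-2.23)
v3: (4,4) → rotate → (4.73413,3.09645) → ×s → (4.65819,3.04678) → (4.66,3.05)
v4: (0,5) → rotate → (1.02355,4.89411) → ×s → (1.00713,4.81560) → (1.01,4.82)
v5: (-1,3) → rotate → (-0.36469,3.14118) → ×s → (-0.35884,3.09079) → (-0.36,3.09)

Cross-section at z=1.75: (-3.29,-1.32) (1.04,-2.23) (4.66,3.05) (1.01,4.82) (-0.36,3.09)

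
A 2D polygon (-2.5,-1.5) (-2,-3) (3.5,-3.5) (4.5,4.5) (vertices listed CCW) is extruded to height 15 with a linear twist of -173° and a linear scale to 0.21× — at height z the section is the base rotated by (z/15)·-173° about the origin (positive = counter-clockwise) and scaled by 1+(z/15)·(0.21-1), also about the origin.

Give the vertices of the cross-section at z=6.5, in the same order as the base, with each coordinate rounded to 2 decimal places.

Cross-section at z=6.5: (-1.38,1.33) (-2.25,0.76) (-1.63,-2.82) (3.63,-2.09)

t = z/height = 6.5/15 = 0.433333
s = 1 + (scale-1)·z/height = 1 + (0.21-1)·6.5/15 = 0.657667
θ = twist·z/height = -173°·6.5/15 = -74.9667° = -1.308415 rad
cos θ = 0.259381, sin θ = -0.965775 (intermediates below are computed at full precision and shown rounded to 5 d.p.)
v1: (-2.5,-1.5) → rotate → (-2.09712,2.02537) → ×s → (-1.37920,1.33202) → (-1.38,1.33)
v2: (-2,-3) → rotate → (-3.41609,1.15341) → ×s → (-2.24665,0.75856) → (-2.25,0.76)
v3: (3.5,-3.5) → rotate → (-2.47238,-4.28805) → ×s → (-1.62600,-2.82011) → (-1.63,-2.82)
v4: (4.5,4.5) → rotate → (5.51320,-3.17877) → ×s → (3.62585,-2.09057) → (3.63,-2.09)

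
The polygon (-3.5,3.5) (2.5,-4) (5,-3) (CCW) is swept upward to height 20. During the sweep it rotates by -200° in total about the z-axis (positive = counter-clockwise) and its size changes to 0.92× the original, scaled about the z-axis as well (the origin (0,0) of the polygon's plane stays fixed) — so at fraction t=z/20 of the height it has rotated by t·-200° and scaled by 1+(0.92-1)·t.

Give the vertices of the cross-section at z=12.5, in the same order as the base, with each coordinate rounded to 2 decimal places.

Cross-section at z=12.5: (4.63,0.82) (-4.48,0.23) (-5.06,-2.26)

t = z/height = 12.5/20 = 0.625
s = 1 + (scale-1)·z/height = 1 + (0.92-1)·12.5/20 = 0.950000
θ = twist·z/height = -200°·12.5/20 = -125.0000° = -2.181662 rad
cos θ = -0.573576, sin θ = -0.819152 (intermediates below are computed at full precision and shown rounded to 5 d.p.)
v1: (-3.5,3.5) → rotate → (4.87455,0.85951) → ×s → (4.63082,0.81654) → (4.63,0.82)
v2: (2.5,-4) → rotate → (-4.71055,0.24643) → ×s → (-4.47502,0.23410) → (-4.48,0.23)
v3: (5,-3) → rotate → (-5.32534,-2.37503) → ×s → (-5.05907,-2.25628) → (-5.06,-2.26)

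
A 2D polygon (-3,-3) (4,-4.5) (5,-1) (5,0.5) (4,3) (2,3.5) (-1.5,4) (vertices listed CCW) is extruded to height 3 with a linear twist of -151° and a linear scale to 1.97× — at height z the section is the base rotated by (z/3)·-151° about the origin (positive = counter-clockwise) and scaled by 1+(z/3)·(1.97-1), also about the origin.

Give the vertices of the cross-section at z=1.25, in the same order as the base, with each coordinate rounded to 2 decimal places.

Cross-section at z=1.25: (-5.67,1.83) (-3.07,-7.88) (1.95,-6.89) (3.82,-5.93) (6.31,-3.08) (5.65,-0.26) (4.04,4.43)

t = z/height = 1.25/3 = 0.416667
s = 1 + (scale-1)·z/height = 1 + (1.97-1)·1.25/3 = 1.404167
θ = twist·z/height = -151°·1.25/3 = -62.9167° = -1.098103 rad
cos θ = 0.455286, sin θ = -0.890345 (intermediates below are computed at full precision and shown rounded to 5 d.p.)
v1: (-3,-3) → rotate → (-4.03689,1.30518) → ×s → (-5.66847,1.83269) → (-5.67,1.83)
v2: (4,-4.5) → rotate → (-2.18541,-5.61017) → ×s → (-3.06868,-7.87761) → (-3.07,-7.88)
v3: (5,-1) → rotate → (1.38608,-4.90701) → ×s → (1.94629,-6.89026) → (1.95,-6.89)
v4: (5,0.5) → rotate → (2.72160,-4.22408) → ×s → (3.82158,-5.93132) → (3.82,-5.93)
v5: (4,3) → rotate → (4.49218,-2.19552) → ×s → (6.30777,-3.08288) → (6.31,-3.08)
v6: (2,3.5) → rotate → (4.02678,-0.18719) → ×s → (5.65427,-0.26285) → (5.65,-0.26)
v7: (-1.5,4) → rotate → (2.87845,3.15666) → ×s → (4.04183,4.43248) → (4.04,4.43)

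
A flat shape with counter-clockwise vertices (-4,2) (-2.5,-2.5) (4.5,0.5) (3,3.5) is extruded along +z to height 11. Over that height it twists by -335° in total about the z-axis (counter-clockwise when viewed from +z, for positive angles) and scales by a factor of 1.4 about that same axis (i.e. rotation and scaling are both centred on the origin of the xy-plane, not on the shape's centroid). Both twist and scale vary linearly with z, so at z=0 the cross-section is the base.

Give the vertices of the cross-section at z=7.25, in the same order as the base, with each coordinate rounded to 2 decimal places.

Cross-section at z=7.25: (2.18,-5.22) (4.46,0.33) (-4.72,3.24) (-5.76,-0.87)

t = z/height = 7.25/11 = 0.659091
s = 1 + (scale-1)·z/height = 1 + (1.4-1)·7.25/11 = 1.263636
θ = twist·z/height = -335°·7.25/11 = -220.7955° = -3.853608 rad
cos θ = -0.757047, sin θ = 0.653361 (intermediates below are computed at full precision and shown rounded to 5 d.p.)
v1: (-4,2) → rotate → (1.72147,-4.12754) → ×s → (2.17531,-5.21570) → (2.18,-5.22)
v2: (-2.5,-2.5) → rotate → (3.52602,0.25922) → ×s → (4.45561,0.32755) → (4.46,0.33)
v3: (4.5,0.5) → rotate → (-3.73339,2.56160) → ×s → (-4.71765,3.23693) → (-4.72,3.24)
v4: (3,3.5) → rotate → (-4.55790,-0.68958) → ×s → (-5.75953,-0.87138) → (-5.76,-0.87)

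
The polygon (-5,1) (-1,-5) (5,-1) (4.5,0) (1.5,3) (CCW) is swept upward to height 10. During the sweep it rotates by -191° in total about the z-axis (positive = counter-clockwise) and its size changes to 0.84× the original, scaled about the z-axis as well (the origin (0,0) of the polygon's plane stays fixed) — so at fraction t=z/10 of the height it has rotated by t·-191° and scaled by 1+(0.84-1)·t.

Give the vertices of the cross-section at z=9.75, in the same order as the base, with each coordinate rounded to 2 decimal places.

Cross-section at z=9.75: (4.10,-1.30) (1.30,4.10) (-4.10,1.30) (-3.78,0.41) (-1.53,-2.38)

t = z/height = 9.75/10 = 0.975
s = 1 + (scale-1)·z/height = 1 + (0.84-1)·9.75/10 = 0.844000
θ = twist·z/height = -191°·9.75/10 = -186.2250° = -3.250239 rad
cos θ = -0.994104, sin θ = 0.108433 (intermediates below are computed at full precision and shown rounded to 5 d.p.)
v1: (-5,1) → rotate → (4.86209,-1.53627) → ×s → (4.10360,-1.29661) → (4.10,-1.30)
v2: (-1,-5) → rotate → (1.53627,4.86209) → ×s → (1.29661,4.10360) → (1.30,4.10)
v3: (5,-1) → rotate → (-4.86209,1.53627) → ×s → (-4.10360,1.29661) → (-4.10,1.30)
v4: (4.5,0) → rotate → (-4.47347,0.48795) → ×s → (-3.77561,0.41183) → (-3.78,0.41)
v5: (1.5,3) → rotate → (-1.81645,-2.81966) → ×s → (-1.53309,-2.37979) → (-1.53,-2.38)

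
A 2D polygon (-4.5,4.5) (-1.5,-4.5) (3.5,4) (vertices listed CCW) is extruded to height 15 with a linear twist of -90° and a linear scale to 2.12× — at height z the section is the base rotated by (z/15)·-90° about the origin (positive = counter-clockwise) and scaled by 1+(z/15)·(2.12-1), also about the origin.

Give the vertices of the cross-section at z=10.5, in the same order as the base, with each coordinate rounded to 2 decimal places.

t = z/height = 10.5/15 = 0.7
s = 1 + (scale-1)·z/height = 1 + (2.12-1)·10.5/15 = 1.784000
θ = twist·z/height = -90°·10.5/15 = -63.0000° = -1.099557 rad
cos θ = 0.453990, sin θ = -0.891007 (intermediates below are computed at full precision and shown rounded to 5 d.p.)
v1: (-4.5,4.5) → rotate → (1.96657,6.05249) → ×s → (3.50836,10.79764) → (3.51,10.80)
v2: (-1.5,-4.5) → rotate → (-4.69052,-0.70645) → ×s → (-8.36788,-1.26030) → (-8.37,-1.26)
v3: (3.5,4) → rotate → (5.15299,-1.30256) → ×s → (9.19294,-2.32377) → (9.19,-2.32)

Cross-section at z=10.5: (3.51,10.80) (-8.37,-1.26) (9.19,-2.32)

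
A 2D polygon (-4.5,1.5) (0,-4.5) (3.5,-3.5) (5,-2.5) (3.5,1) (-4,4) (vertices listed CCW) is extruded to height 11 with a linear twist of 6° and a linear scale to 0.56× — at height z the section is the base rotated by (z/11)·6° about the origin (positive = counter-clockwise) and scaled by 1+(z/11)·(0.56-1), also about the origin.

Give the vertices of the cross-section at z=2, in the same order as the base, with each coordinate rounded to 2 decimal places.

Cross-section at z=2: (-4.17,1.30) (0.08,-4.14) (3.28,-3.16) (4.64,-2.21) (3.20,0.98) (-3.75,3.61)

t = z/height = 2/11 = 0.181818
s = 1 + (scale-1)·z/height = 1 + (0.56-1)·2/11 = 0.920000
θ = twist·z/height = 6°·2/11 = 1.0909° = 0.019040 rad
cos θ = 0.999819, sin θ = 0.019039 (intermediates below are computed at full precision and shown rounded to 5 d.p.)
v1: (-4.5,1.5) → rotate → (-4.52774,1.41405) → ×s → (-4.16552,1.30093) → (-4.17,1.30)
v2: (0,-4.5) → rotate → (0.08567,-4.49918) → ×s → (0.07882,-4.13925) → (0.08,-4.14)
v3: (3.5,-3.5) → rotate → (3.56600,-3.43273) → ×s → (3.28072,-3.15811) → (3.28,-3.16)
v4: (5,-2.5) → rotate → (5.04669,-2.40435) → ×s → (4.64296,-2.21200) → (4.64,-2.21)
v5: (3.5,1) → rotate → (3.48033,1.06645) → ×s → (3.20190,0.98114) → (3.20,0.98)
v6: (-4,4) → rotate → (-4.07543,3.92312) → ×s → (-3.74940,3.60927) → (-3.75,3.61)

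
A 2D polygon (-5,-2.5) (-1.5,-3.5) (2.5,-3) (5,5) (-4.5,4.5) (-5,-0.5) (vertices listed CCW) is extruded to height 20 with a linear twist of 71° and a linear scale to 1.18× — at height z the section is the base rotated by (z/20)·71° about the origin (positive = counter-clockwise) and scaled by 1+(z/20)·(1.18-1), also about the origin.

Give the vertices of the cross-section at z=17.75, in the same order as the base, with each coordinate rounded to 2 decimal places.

t = z/height = 17.75/20 = 0.8875
s = 1 + (scale-1)·z/height = 1 + (1.18-1)·17.75/20 = 1.159750
θ = twist·z/height = 71°·17.75/20 = 63.0125° = 1.099776 rad
cos θ = 0.453796, sin θ = 0.891106 (intermediates below are computed at full precision and shown rounded to 5 d.p.)
v1: (-5,-2.5) → rotate → (-0.04122,-5.59002) → ×s → (-0.04780,-6.48302) → (-0.05,-6.48)
v2: (-1.5,-3.5) → rotate → (2.43818,-2.92494) → ×s → (2.82767,-3.39220) → (2.83,-3.39)
v3: (2.5,-3) → rotate → (3.80781,0.86638) → ×s → (4.41610,1.00478) → (4.42,1.00)
v4: (5,5) → rotate → (-2.18655,6.72451) → ×s → (-2.53585,7.79875) → (-2.54,7.80)
v5: (-4.5,4.5) → rotate → (-6.05206,-1.96789) → ×s → (-7.01887,-2.28226) → (-7.02,-2.28)
v6: (-5,-0.5) → rotate → (-1.82343,-4.68243) → ×s → (-2.11472,-5.43044) → (-2.11,-5.43)

Cross-section at z=17.75: (-0.05,-6.48) (2.83,-3.39) (4.42,1.00) (-2.54,7.80) (-7.02,-2.28) (-2.11,-5.43)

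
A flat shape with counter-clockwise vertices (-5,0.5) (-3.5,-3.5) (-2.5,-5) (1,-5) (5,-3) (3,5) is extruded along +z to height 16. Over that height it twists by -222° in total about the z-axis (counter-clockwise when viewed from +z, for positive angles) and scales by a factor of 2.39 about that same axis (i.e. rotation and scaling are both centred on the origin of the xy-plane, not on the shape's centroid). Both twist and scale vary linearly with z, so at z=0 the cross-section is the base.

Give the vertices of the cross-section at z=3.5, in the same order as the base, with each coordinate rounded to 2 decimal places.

t = z/height = 3.5/16 = 0.21875
s = 1 + (scale-1)·z/height = 1 + (2.39-1)·3.5/16 = 1.304063
θ = twist·z/height = -222°·3.5/16 = -48.5625° = -0.847576 rad
cos θ = 0.661803, sin θ = -0.749678 (intermediates below are computed at full precision and shown rounded to 5 d.p.)
v1: (-5,0.5) → rotate → (-2.93417,4.07929) → ×s → (-3.82635,5.31965) → (-3.83,5.32)
v2: (-3.5,-3.5) → rotate → (-4.94018,0.30756) → ×s → (-6.44231,0.40108) → (-6.44,0.40)
v3: (-2.5,-5) → rotate → (-5.40290,-1.43482) → ×s → (-7.04572,-1.87109) → (-7.05,-1.87)
v4: (1,-5) → rotate → (-3.08659,-4.05869) → ×s → (-4.02510,-5.29279) → (-4.03,-5.29)
v5: (5,-3) → rotate → (1.05998,-5.73380) → ×s → (1.38228,-7.47723) → (1.38,-7.48)
v6: (3,5) → rotate → (5.73380,1.05998) → ×s → (7.47723,1.38228) → (7.48,1.38)

Cross-section at z=3.5: (-3.83,5.32) (-6.44,0.40) (-7.05,-1.87) (-4.03,-5.29) (1.38,-7.48) (7.48,1.38)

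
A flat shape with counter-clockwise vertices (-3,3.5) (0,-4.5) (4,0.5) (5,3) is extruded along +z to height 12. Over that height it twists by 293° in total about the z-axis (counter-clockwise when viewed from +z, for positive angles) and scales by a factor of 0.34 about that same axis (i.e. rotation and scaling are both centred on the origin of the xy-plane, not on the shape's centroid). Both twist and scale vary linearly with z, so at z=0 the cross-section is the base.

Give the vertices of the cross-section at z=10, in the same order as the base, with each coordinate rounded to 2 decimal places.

t = z/height = 10/12 = 0.833333
s = 1 + (scale-1)·z/height = 1 + (0.34-1)·10/12 = 0.450000
θ = twist·z/height = 293°·10/12 = 244.1667° = 4.261512 rad
cos θ = -0.435755, sin θ = -0.900065 (intermediates below are computed at full precision and shown rounded to 5 d.p.)
v1: (-3,3.5) → rotate → (4.45749,1.17505) → ×s → (2.00587,0.52877) → (2.01,0.53)
v2: (0,-4.5) → rotate → (-4.05029,1.96090) → ×s → (-1.82263,0.88240) → (-1.82,0.88)
v3: (4,0.5) → rotate → (-1.29299,-3.81814) → ×s → (-0.58184,-1.71816) → (-0.58,-1.72)
v4: (5,3) → rotate → (0.52142,-5.80759) → ×s → (0.23464,-2.61342) → (0.23,-2.61)

Cross-section at z=10: (2.01,0.53) (-1.82,0.88) (-0.58,-1.72) (0.23,-2.61)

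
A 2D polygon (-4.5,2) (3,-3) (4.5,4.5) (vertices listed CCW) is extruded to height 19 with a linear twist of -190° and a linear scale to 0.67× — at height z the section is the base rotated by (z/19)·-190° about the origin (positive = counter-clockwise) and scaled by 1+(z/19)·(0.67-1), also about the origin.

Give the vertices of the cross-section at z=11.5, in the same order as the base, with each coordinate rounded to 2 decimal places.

Cross-section at z=11.5: (2.97,2.59) (-3.19,-1.16) (1.74,-4.79)

t = z/height = 11.5/19 = 0.605263
s = 1 + (scale-1)·z/height = 1 + (0.67-1)·11.5/19 = 0.800263
θ = twist·z/height = -190°·11.5/19 = -115.0000° = -2.007129 rad
cos θ = -0.422618, sin θ = -0.906308 (intermediates below are computed at full precision and shown rounded to 5 d.p.)
v1: (-4.5,2) → rotate → (3.71440,3.23315) → ×s → (2.97250,2.58737) → (2.97,2.59)
v2: (3,-3) → rotate → (-3.98678,-1.45107) → ×s → (-3.19047,-1.16124) → (-3.19,-1.16)
v3: (4.5,4.5) → rotate → (2.17660,-5.98017) → ×s → (1.74186,-4.78571) → (1.74,-4.79)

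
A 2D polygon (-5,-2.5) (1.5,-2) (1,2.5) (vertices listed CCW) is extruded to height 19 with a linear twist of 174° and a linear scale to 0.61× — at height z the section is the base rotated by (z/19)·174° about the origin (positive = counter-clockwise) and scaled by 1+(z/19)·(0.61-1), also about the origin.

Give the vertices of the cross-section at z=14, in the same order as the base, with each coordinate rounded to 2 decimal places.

t = z/height = 14/19 = 0.736842
s = 1 + (scale-1)·z/height = 1 + (0.61-1)·14/19 = 0.712632
θ = twist·z/height = 174°·14/19 = 128.2105° = 2.237696 rad
cos θ = -0.618553, sin θ = 0.785743 (intermediates below are computed at full precision and shown rounded to 5 d.p.)
v1: (-5,-2.5) → rotate → (5.05712,-2.38233) → ×s → (3.60386,-1.69773) → (3.60,-1.70)
v2: (1.5,-2) → rotate → (0.64366,2.41572) → ×s → (0.45869,1.72152) → (0.46,1.72)
v3: (1,2.5) → rotate → (-2.58291,-0.76064) → ×s → (-1.84066,-0.54206) → (-1.84,-0.54)

Cross-section at z=14: (3.60,-1.70) (0.46,1.72) (-1.84,-0.54)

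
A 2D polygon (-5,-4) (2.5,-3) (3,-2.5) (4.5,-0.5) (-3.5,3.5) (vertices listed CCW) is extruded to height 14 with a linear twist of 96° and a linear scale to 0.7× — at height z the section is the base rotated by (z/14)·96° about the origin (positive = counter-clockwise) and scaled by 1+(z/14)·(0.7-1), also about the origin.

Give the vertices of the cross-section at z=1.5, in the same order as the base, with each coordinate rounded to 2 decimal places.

Cross-section at z=1.5: (-4.07,-4.67) (2.90,-2.42) (3.29,-1.86) (4.37,0.30) (-3.94,2.73)

t = z/height = 1.5/14 = 0.107143
s = 1 + (scale-1)·z/height = 1 + (0.7-1)·1.5/14 = 0.967857
θ = twist·z/height = 96°·1.5/14 = 10.2857° = 0.179520 rad
cos θ = 0.983930, sin θ = 0.178557 (intermediates below are computed at full precision and shown rounded to 5 d.p.)
v1: (-5,-4) → rotate → (-4.20542,-4.82850) → ×s → (-4.07025,-4.67330) → (-4.07,-4.67)
v2: (2.5,-3) → rotate → (2.99549,-2.50540) → ×s → (2.89921,-2.42487) → (2.90,-2.42)
v3: (3,-2.5) → rotate → (3.39818,-1.92415) → ×s → (3.28895,-1.86231) → (3.29,-1.86)
v4: (4.5,-0.5) → rotate → (4.51696,0.31154) → ×s → (4.37177,0.30153) → (4.37,0.30)
v5: (-3.5,3.5) → rotate → (-4.06870,2.81880) → ×s → (-3.93792,2.72820) → (-3.94,2.73)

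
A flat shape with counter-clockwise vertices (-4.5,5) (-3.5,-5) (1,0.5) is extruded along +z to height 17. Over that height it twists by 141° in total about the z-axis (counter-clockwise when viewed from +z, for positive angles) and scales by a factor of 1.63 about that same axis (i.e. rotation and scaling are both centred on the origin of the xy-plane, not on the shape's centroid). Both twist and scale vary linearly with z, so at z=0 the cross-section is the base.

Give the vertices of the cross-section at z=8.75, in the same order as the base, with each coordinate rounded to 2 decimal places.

t = z/height = 8.75/17 = 0.514706
s = 1 + (scale-1)·z/height = 1 + (1.63-1)·8.75/17 = 1.324265
θ = twist·z/height = 141°·8.75/17 = 72.5735° = 1.266647 rad
cos θ = 0.299482, sin θ = 0.954102 (intermediates below are computed at full precision and shown rounded to 5 d.p.)
v1: (-4.5,5) → rotate → (-6.11818,-2.79605) → ×s → (-8.10209,-3.70271) → (-8.10,-3.70)
v2: (-3.5,-5) → rotate → (3.72232,-4.83677) → ×s → (4.92934,-6.40516) → (4.93,-6.41)
v3: (1,0.5) → rotate → (-0.17757,1.10384) → ×s → (-0.23515,1.46178) → (-0.24,1.46)

Cross-section at z=8.75: (-8.10,-3.70) (4.93,-6.41) (-0.24,1.46)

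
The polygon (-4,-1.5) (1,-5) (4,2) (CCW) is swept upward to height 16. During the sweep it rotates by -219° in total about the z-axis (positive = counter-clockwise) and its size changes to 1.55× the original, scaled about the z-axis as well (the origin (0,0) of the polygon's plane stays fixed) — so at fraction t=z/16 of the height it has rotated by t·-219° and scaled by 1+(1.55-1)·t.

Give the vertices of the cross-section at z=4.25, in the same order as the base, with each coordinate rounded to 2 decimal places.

t = z/height = 4.25/16 = 0.265625
s = 1 + (scale-1)·z/height = 1 + (1.55-1)·4.25/16 = 1.146094
θ = twist·z/height = -219°·4.25/16 = -58.1719° = -1.015291 rad
cos θ = 0.527373, sin θ = -0.849634 (intermediates below are computed at full precision and shown rounded to 5 d.p.)
v1: (-4,-1.5) → rotate → (-3.38394,2.60748) → ×s → (-3.87832,2.98841) → (-3.88,2.99)
v2: (1,-5) → rotate → (-3.72080,-3.48650) → ×s → (-4.26438,-3.99585) → (-4.26,-4.00)
v3: (4,2) → rotate → (3.80876,-2.34379) → ×s → (4.36520,-2.68620) → (4.37,-2.69)

Cross-section at z=4.25: (-3.88,2.99) (-4.26,-4.00) (4.37,-2.69)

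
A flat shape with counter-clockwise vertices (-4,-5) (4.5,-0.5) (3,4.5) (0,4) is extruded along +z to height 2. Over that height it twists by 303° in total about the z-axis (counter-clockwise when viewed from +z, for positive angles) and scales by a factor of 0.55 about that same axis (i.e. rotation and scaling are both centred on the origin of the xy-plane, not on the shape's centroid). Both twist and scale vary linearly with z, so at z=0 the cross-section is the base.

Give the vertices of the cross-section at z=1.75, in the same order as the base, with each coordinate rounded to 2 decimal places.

t = z/height = 1.75/2 = 0.875
s = 1 + (scale-1)·z/height = 1 + (0.55-1)·1.75/2 = 0.606250
θ = twist·z/height = 303°·1.75/2 = 265.1250° = 4.627304 rad
cos θ = -0.084982, sin θ = -0.996382 (intermediates below are computed at full precision and shown rounded to 5 d.p.)
v1: (-4,-5) → rotate → (-4.64198,4.41044) → ×s → (-2.81420,2.67383) → (-2.81,2.67)
v2: (4.5,-0.5) → rotate → (-0.88061,-4.44123) → ×s → (-0.53387,-2.69250) → (-0.53,-2.69)
v3: (3,4.5) → rotate → (4.22877,-3.37157) → ×s → (2.56369,-2.04401) → (2.56,-2.04)
v4: (0,4) → rotate → (3.98553,-0.33993) → ×s → (2.41623,-0.20608) → (2.42,-0.21)

Cross-section at z=1.75: (-2.81,2.67) (-0.53,-2.69) (2.56,-2.04) (2.42,-0.21)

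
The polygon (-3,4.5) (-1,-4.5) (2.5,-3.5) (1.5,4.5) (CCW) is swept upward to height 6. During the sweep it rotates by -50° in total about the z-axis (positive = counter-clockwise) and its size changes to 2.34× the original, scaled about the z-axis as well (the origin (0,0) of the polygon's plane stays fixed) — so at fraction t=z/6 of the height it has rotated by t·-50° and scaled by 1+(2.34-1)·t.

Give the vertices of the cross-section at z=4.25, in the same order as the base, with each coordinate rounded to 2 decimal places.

t = z/height = 4.25/6 = 0.708333
s = 1 + (scale-1)·z/height = 1 + (2.34-1)·4.25/6 = 1.949167
θ = twist·z/height = -50°·4.25/6 = -35.4167° = -0.618137 rad
cos θ = 0.814959, sin θ = -0.579518 (intermediates below are computed at full precision and shown rounded to 5 d.p.)
v1: (-3,4.5) → rotate → (0.16295,5.40587) → ×s → (0.31763,10.53694) → (0.32,10.54)
v2: (-1,-4.5) → rotate → (-3.42279,-3.08780) → ×s → (-6.67159,-6.01863) → (-6.67,-6.02)
v3: (2.5,-3.5) → rotate → (0.00908,-4.30115) → ×s → (0.01771,-8.38366) → (0.02,-8.38)
v4: (1.5,4.5) → rotate → (3.83027,2.79804) → ×s → (7.46584,5.45384) → (7.47,5.45)

Cross-section at z=4.25: (0.32,10.54) (-6.67,-6.02) (0.02,-8.38) (7.47,5.45)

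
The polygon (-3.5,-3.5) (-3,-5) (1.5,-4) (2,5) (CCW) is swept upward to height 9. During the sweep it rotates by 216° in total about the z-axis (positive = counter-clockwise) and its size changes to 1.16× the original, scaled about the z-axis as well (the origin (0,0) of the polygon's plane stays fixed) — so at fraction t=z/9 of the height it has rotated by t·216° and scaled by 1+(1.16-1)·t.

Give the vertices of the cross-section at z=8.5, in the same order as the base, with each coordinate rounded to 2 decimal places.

Cross-section at z=8.5: (2.04,5.32) (0.81,6.66) (-3.45,3.50) (0.24,-6.19)

t = z/height = 8.5/9 = 0.944444
s = 1 + (scale-1)·z/height = 1 + (1.16-1)·8.5/9 = 1.151111
θ = twist·z/height = 216°·8.5/9 = 204.0000° = 3.560472 rad
cos θ = -0.913545, sin θ = -0.406737 (intermediates below are computed at full precision and shown rounded to 5 d.p.)
v1: (-3.5,-3.5) → rotate → (1.77383,4.62099) → ×s → (2.04188,5.31927) → (2.04,5.32)
v2: (-3,-5) → rotate → (0.70695,5.78794) → ×s → (0.81378,6.66256) → (0.81,6.66)
v3: (1.5,-4) → rotate → (-2.99726,3.04408) → ×s → (-3.45018,3.50407) → (-3.45,3.50)
v4: (2,5) → rotate → (0.20659,-5.38120) → ×s → (0.23781,-6.19436) → (0.24,-6.19)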